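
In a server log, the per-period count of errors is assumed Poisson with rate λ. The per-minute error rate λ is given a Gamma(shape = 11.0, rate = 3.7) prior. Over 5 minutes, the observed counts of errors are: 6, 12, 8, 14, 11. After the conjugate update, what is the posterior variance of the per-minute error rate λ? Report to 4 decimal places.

0.8191

With a Gamma(shape α, rate β) prior, the Poisson likelihood is conjugate: the posterior is Gamma(α + ΣXᵢ, β + n).
Sum of counts S = 51 over n = 5 minutes.
Posterior: Gamma(α+S, β+n) = Gamma(11.0+51, 3.7+5) = Gamma(62.0, 8.7).
Var = α/β² = 62.0/8.7² = 0.8191.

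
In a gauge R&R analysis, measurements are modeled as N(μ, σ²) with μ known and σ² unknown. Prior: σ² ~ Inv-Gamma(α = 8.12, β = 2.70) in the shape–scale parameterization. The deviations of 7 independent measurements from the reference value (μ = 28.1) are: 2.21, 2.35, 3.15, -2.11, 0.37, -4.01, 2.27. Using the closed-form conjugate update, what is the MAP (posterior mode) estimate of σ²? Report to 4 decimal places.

With known mean μ and an Inverse-Gamma(α, β) prior on σ², the Normal likelihood is conjugate: posterior is Inv-Gamma(α + n/2, β + Σ(xᵢ−μ)²/2).
Σ(xᵢ−μ)² = (2.21)² + (2.35)² + (3.15)² + (-2.11)² + (0.37)² + (-4.01)² + (2.27)² = 46.1511.
Posterior: Inv-Gamma(8.12 + 7/2, 2.70 + 46.1511/2) = Inv-Gamma(11.62, 25.77555).
Mode = β/(α+1) = 25.77555/12.62 = 2.0424.

2.0424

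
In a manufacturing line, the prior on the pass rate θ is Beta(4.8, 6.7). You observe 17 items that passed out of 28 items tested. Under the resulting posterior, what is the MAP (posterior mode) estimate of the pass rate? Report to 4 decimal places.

The Beta prior is conjugate to a Binomial/Bernoulli likelihood; the update adds successes to α and failures to β.
Posterior: Beta(α+k, β+n−k) = Beta(4.8+17, 6.7+11) = Beta(21.8, 17.7).
Mode of Beta(a,b) for a,b>1 is (a−1)/(a+b−2) = 20.8/37.5 = 0.5547.

0.5547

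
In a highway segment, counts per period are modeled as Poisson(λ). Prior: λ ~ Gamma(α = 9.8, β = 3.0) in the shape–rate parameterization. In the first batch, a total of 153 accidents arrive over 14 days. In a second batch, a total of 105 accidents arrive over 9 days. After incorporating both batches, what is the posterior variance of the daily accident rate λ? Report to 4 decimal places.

0.3962

With a Gamma(shape α, rate β) prior, the Poisson likelihood is conjugate: the posterior is Gamma(α + ΣXᵢ, β + n).
After batch 1: Gamma(α+S, β+n) = Gamma(9.8+153, 3.0+14) = Gamma(162.8, 17.0).
After batch 2: Gamma(α+S, β+n) = Gamma(162.8+105, 17.0+9) = Gamma(267.8, 26.0).
Var = α/β² = 267.8/26.0² = 0.3962.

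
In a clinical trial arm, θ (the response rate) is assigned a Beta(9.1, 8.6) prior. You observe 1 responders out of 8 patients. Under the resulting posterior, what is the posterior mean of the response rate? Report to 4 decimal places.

0.3930

The Beta prior is conjugate to a Binomial/Bernoulli likelihood; the update adds successes to α and failures to β.
Posterior: Beta(α+k, β+n−k) = Beta(9.1+1, 8.6+7) = Beta(10.1, 15.6).
Posterior mean = α/(α+β) = 10.1/25.7 = 0.3930.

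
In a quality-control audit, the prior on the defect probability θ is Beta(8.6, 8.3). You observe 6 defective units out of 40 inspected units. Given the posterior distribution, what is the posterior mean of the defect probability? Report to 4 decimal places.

0.2566

The Beta prior is conjugate to a Binomial/Bernoulli likelihood; the update adds successes to α and failures to β.
Posterior: Beta(α+k, β+n−k) = Beta(8.6+6, 8.3+34) = Beta(14.6, 42.3).
Posterior mean = α/(α+β) = 14.6/56.9 = 0.2566.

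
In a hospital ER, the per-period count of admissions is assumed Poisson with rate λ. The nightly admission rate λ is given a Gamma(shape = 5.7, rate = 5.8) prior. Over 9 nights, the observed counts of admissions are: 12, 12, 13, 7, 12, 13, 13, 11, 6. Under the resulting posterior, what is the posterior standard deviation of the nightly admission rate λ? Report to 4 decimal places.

With a Gamma(shape α, rate β) prior, the Poisson likelihood is conjugate: the posterior is Gamma(α + ΣXᵢ, β + n).
Sum of counts S = 99 over n = 9 nights.
Posterior: Gamma(α+S, β+n) = Gamma(5.7+99, 5.8+9) = Gamma(104.7, 14.8).
SD = √α/β = √104.7/14.8 = 0.6914.

0.6914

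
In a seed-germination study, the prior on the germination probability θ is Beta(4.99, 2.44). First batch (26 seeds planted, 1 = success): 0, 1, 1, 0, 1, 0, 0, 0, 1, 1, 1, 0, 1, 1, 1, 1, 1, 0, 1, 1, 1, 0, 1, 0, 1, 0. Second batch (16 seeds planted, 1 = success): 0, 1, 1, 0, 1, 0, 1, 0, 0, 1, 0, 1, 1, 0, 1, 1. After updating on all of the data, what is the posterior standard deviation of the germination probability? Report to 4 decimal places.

The Beta prior is conjugate to a Binomial/Bernoulli likelihood; the update adds successes to α and failures to β.
After batch 1: Beta(4.99+16, 2.44+10) = Beta(20.99, 12.44).
After batch 2: Beta(20.99+9, 12.44+7) = Beta(29.99, 19.44).
Var = αβ/((α+β)²(α+β+1)) = 29.99·19.44/(49.43²·50.43) = 0.00473154; SD = √0.00473154 = 0.0688.

0.0688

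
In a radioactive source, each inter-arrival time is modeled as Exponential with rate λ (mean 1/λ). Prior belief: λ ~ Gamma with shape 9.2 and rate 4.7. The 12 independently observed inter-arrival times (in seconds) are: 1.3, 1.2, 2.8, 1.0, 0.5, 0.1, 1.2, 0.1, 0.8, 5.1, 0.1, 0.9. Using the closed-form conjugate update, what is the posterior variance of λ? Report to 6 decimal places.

With a Gamma(shape α, rate β) prior on the exponential rate λ, the posterior after n observations with total T = Σxᵢ is Gamma(α+n, β+T).
Sum of observations T = 15.1 seconds; n = 12.
Posterior: Gamma(9.2+12, 4.7+15.1) = Gamma(21.2, 19.8).
Var = α/β² = 0.054076.

0.054076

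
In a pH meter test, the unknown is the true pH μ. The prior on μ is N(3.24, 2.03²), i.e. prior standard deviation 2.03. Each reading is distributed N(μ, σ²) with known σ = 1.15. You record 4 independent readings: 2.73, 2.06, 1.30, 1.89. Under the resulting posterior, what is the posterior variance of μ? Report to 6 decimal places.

For Normal data with known variance σ², a Normal(μ₀, σ₀²) prior on μ is conjugate. Posterior precision = 1/σ₀² + n/σ²; posterior mean is the precision-weighted average of μ₀ and x̄.
σ₀² = 2.03² = 4.1209, σ² = 1.15² = 1.3225; σ² + n·σ₀² = 1.3225 + 4·4.1209 = 17.8061.
Posterior precision = 1/σ₀² + n/σ² = 1/4.1209 + 4/1.3225 = (σ² + n·σ₀²)/(σ₀²σ²) = 17.8061/(4.1209·1.3225); posterior variance σₙ² = σ₀²σ²/(σ² + n·σ₀²) = 4.1209·1.3225/17.8061 = 0.306069.

0.306069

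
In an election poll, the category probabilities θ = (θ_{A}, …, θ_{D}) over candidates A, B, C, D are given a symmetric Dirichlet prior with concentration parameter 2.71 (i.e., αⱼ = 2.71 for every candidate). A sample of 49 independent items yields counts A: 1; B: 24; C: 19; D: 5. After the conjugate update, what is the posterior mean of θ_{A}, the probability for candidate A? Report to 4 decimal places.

The Dirichlet prior is conjugate to the Multinomial likelihood: each posterior αⱼ = prior αⱼ + observed count nⱼ.
Posterior concentration: (3.71, 26.71, 21.71, 7.71), total = 59.84.
E[θ_{A}|data] = α_{A}/Σα = 3.71/59.84 = 0.0620.

0.0620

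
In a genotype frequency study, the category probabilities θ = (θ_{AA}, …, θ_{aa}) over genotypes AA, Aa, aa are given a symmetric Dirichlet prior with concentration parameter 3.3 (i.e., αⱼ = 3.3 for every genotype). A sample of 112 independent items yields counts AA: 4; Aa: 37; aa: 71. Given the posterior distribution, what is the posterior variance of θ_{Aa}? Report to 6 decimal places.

0.001801

The Dirichlet prior is conjugate to the Multinomial likelihood: each posterior αⱼ = prior αⱼ + observed count nⱼ.
Posterior concentration: (7.3, 40.3, 74.3), total = 121.9.
Var[θ_j] = α_j(Σα−α_j)/((Σα)²(Σα+1)) = 40.3·81.6/(121.9²·122.9) = 0.001801.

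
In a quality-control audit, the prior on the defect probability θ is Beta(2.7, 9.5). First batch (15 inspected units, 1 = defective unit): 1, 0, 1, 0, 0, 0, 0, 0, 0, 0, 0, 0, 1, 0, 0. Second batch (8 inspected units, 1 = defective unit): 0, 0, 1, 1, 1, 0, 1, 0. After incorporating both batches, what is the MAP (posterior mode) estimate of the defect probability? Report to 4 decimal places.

The Beta prior is conjugate to a Binomial/Bernoulli likelihood; the update adds successes to α and failures to β.
After batch 1: Beta(2.7+3, 9.5+12) = Beta(5.7, 21.5).
After batch 2: Beta(5.7+4, 21.5+4) = Beta(9.7, 25.5).
Mode of Beta(a,b) for a,b>1 is (a−1)/(a+b−2) = 8.7/33.2 = 0.2620.

0.2620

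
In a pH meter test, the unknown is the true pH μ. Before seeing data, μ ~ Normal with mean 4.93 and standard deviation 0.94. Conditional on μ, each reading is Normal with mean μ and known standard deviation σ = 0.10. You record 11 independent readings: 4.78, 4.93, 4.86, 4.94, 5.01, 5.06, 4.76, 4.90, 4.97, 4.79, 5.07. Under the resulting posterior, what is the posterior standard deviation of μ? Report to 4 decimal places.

0.0301

For Normal data with known variance σ², a Normal(μ₀, σ₀²) prior on μ is conjugate. Posterior precision = 1/σ₀² + n/σ²; posterior mean is the precision-weighted average of μ₀ and x̄.
σ₀² = 0.94² = 0.8836, σ² = 0.10² = 0.01; σ² + n·σ₀² = 0.01 + 11·0.8836 = 9.7296.
Posterior precision = 1/σ₀² + n/σ² = 1/0.8836 + 11/0.01 = (σ² + n·σ₀²)/(σ₀²σ²) = 9.7296/(0.8836·0.01); posterior variance σₙ² = σ₀²σ²/(σ² + n·σ₀²) = 0.8836·0.01/9.7296 = 0.000908.
Posterior SD = √σₙ² = √(0.8836·0.01/9.7296) = 0.0301.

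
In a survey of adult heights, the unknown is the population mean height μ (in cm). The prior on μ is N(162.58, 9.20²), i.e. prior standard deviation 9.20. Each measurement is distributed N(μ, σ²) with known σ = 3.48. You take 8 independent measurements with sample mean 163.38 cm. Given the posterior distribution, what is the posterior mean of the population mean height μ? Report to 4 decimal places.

For Normal data with known variance σ², a Normal(μ₀, σ₀²) prior on μ is conjugate. Posterior precision = 1/σ₀² + n/σ²; posterior mean is the precision-weighted average of μ₀ and x̄.
n·x̄ = 8·163.38 = 1307.04.
σ₀² = 9.20² = 84.64, σ² = 3.48² = 12.1104; σ² + n·σ₀² = 12.1104 + 8·84.64 = 689.2304.
Posterior mean = (μ₀/σ₀² + n·x̄/σ²)/(1/σ₀² + n/σ²) = (σ²·μ₀ + σ₀²·n·x̄)/(σ² + n·σ₀²) = (12.1104·162.58 + 84.64·1307.04)/689.2304 = 112596.774432/689.2304 = 163.3659.

163.3659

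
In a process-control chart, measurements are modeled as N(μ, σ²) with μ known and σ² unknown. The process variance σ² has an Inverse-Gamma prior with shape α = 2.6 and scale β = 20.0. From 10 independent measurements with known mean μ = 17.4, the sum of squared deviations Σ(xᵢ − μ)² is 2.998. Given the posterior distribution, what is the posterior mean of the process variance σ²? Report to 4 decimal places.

3.2574

With known mean μ and an Inverse-Gamma(α, β) prior on σ², the Normal likelihood is conjugate: posterior is Inv-Gamma(α + n/2, β + Σ(xᵢ−μ)²/2).
Posterior: Inv-Gamma(2.6 + 10/2, 20.0 + 2.998/2) = Inv-Gamma(7.60, 21.4990).
E[σ²|data] = β/(α−1) = 21.4990/6.60 = 3.2574.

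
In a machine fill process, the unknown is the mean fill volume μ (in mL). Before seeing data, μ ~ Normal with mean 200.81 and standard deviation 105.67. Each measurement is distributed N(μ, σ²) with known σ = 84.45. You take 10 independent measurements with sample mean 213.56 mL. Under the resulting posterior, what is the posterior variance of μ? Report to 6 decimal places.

670.364190

For Normal data with known variance σ², a Normal(μ₀, σ₀²) prior on μ is conjugate. Posterior precision = 1/σ₀² + n/σ²; posterior mean is the precision-weighted average of μ₀ and x̄.
σ₀² = 105.67² = 11166.1489, σ² = 84.45² = 7131.8025; σ² + n·σ₀² = 7131.8025 + 10·11166.1489 = 118793.2915.
Posterior precision = 1/σ₀² + n/σ² = 1/11166.1489 + 10/7131.8025 = (σ² + n·σ₀²)/(σ₀²σ²) = 118793.2915/(11166.1489·7131.8025); posterior variance σₙ² = σ₀²σ²/(σ² + n·σ₀²) = 11166.1489·7131.8025/118793.2915 = 670.364190.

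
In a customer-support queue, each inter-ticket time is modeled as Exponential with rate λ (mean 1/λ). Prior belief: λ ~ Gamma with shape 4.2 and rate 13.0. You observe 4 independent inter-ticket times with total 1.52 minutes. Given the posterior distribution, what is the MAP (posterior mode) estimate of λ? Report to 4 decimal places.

0.4959

With a Gamma(shape α, rate β) prior on the exponential rate λ, the posterior after n observations with total T = Σxᵢ is Gamma(α+n, β+T).
Posterior: Gamma(4.2+4, 13.0+1.52) = Gamma(8.2, 14.52).
Mode = (α−1)/β = 0.4959.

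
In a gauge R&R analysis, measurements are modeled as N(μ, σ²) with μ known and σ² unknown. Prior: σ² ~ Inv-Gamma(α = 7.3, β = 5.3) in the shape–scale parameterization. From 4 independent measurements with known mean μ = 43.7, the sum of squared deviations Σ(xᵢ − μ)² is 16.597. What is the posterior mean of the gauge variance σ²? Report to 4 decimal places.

With known mean μ and an Inverse-Gamma(α, β) prior on σ², the Normal likelihood is conjugate: posterior is Inv-Gamma(α + n/2, β + Σ(xᵢ−μ)²/2).
Posterior: Inv-Gamma(7.3 + 4/2, 5.3 + 16.597/2) = Inv-Gamma(9.30, 13.5985).
E[σ²|data] = β/(α−1) = 13.5985/8.30 = 1.6384.

1.6384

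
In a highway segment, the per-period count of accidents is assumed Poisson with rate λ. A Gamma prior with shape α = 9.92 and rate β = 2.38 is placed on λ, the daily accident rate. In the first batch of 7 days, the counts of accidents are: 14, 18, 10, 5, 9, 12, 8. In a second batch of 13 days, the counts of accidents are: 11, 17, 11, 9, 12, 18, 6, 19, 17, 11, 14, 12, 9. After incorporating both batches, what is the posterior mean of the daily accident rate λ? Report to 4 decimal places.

11.2565

With a Gamma(shape α, rate β) prior, the Poisson likelihood is conjugate: the posterior is Gamma(α + ΣXᵢ, β + n).
Batch 1: sum of counts S = 76 over n = 7 days.
After batch 1: Gamma(α+S, β+n) = Gamma(9.92+76, 2.38+7) = Gamma(85.92, 9.38).
Batch 2: sum of counts S = 166 over n = 13 days.
After batch 2: Gamma(α+S, β+n) = Gamma(85.92+166, 9.38+13) = Gamma(251.92, 22.38).
Posterior mean = α/β = 251.92/22.38 = 11.2565.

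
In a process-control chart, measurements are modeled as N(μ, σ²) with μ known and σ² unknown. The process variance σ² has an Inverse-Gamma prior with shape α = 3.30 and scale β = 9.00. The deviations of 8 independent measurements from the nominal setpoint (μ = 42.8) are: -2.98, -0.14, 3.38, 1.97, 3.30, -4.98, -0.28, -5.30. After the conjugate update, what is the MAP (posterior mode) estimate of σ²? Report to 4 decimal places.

6.3894

With known mean μ and an Inverse-Gamma(α, β) prior on σ², the Normal likelihood is conjugate: posterior is Inv-Gamma(α + n/2, β + Σ(xᵢ−μ)²/2).
Σ(xᵢ−μ)² = (-2.98)² + (-0.14)² + (3.38)² + (1.97)² + (3.30)² + (-4.98)² + (-0.28)² + (-5.30)² = 88.0641.
Posterior: Inv-Gamma(3.30 + 8/2, 9.00 + 88.0641/2) = Inv-Gamma(7.30, 53.03205).
Mode = β/(α+1) = 53.03205/8.30 = 6.3894.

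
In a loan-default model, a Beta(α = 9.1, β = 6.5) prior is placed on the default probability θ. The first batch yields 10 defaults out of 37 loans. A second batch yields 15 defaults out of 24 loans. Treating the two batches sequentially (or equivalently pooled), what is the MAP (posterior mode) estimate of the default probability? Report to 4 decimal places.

0.4437

The Beta prior is conjugate to a Binomial/Bernoulli likelihood; the update adds successes to α and failures to β.
After batch 1: Beta(9.1+10, 6.5+27) = Beta(19.1, 33.5).
After batch 2: Beta(19.1+15, 33.5+9) = Beta(34.1, 42.5).
Mode of Beta(a,b) for a,b>1 is (a−1)/(a+b−2) = 33.1/74.6 = 0.4437.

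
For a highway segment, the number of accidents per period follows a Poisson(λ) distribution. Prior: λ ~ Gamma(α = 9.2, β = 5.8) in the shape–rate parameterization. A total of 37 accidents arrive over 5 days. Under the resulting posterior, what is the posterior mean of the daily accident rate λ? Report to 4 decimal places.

4.2778

With a Gamma(shape α, rate β) prior, the Poisson likelihood is conjugate: the posterior is Gamma(α + ΣXᵢ, β + n).
Posterior: Gamma(α+S, β+n) = Gamma(9.2+37, 5.8+5) = Gamma(46.2, 10.8).
Posterior mean = α/β = 46.2/10.8 = 4.2778.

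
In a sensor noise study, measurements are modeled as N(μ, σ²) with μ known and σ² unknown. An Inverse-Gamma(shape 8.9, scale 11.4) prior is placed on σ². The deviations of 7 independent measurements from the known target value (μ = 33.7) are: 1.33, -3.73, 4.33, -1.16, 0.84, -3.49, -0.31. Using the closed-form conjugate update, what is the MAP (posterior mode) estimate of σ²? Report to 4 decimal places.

2.6701

With known mean μ and an Inverse-Gamma(α, β) prior on σ², the Normal likelihood is conjugate: posterior is Inv-Gamma(α + n/2, β + Σ(xᵢ−μ)²/2).
Σ(xᵢ−μ)² = (1.33)² + (-3.73)² + (4.33)² + (-1.16)² + (0.84)² + (-3.49)² + (-0.31)² = 48.7581.
Posterior: Inv-Gamma(8.9 + 7/2, 11.4 + 48.7581/2) = Inv-Gamma(12.40, 35.77905).
Mode = β/(α+1) = 35.77905/13.40 = 2.6701.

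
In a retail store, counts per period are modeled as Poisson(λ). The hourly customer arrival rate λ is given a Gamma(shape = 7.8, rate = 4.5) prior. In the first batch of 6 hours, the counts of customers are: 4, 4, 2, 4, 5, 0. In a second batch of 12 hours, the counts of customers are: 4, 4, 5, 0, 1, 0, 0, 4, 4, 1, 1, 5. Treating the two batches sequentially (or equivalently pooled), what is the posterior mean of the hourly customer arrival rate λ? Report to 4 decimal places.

2.4800

With a Gamma(shape α, rate β) prior, the Poisson likelihood is conjugate: the posterior is Gamma(α + ΣXᵢ, β + n).
Batch 1: sum of counts S = 19 over n = 6 hours.
After batch 1: Gamma(α+S, β+n) = Gamma(7.8+19, 4.5+6) = Gamma(26.8, 10.5).
Batch 2: sum of counts S = 29 over n = 12 hours.
After batch 2: Gamma(α+S, β+n) = Gamma(26.8+29, 10.5+12) = Gamma(55.8, 22.5).
Posterior mean = α/β = 55.8/22.5 = 2.4800.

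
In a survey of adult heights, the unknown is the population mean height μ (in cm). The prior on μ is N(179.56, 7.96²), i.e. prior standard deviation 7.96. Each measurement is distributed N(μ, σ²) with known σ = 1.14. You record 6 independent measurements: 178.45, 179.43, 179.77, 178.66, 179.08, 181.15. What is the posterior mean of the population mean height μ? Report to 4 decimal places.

179.4238

For Normal data with known variance σ², a Normal(μ₀, σ₀²) prior on μ is conjugate. Posterior precision = 1/σ₀² + n/σ²; posterior mean is the precision-weighted average of μ₀ and x̄.
Σxᵢ = 178.45 + 179.43 + 179.77 + 178.66 + 179.08 + 181.15 = 1076.54, so n·x̄ = 1076.54.
σ₀² = 7.96² = 63.3616, σ² = 1.14² = 1.2996; σ² + n·σ₀² = 1.2996 + 6·63.3616 = 381.4692.
Posterior mean = (μ₀/σ₀² + n·x̄/σ²)/(1/σ₀² + n/σ²) = (σ²·μ₀ + σ₀²·n·x̄)/(σ² + n·σ₀²) = (1.2996·179.56 + 63.3616·1076.54)/381.4692 = 68444.65304/381.4692 = 179.4238.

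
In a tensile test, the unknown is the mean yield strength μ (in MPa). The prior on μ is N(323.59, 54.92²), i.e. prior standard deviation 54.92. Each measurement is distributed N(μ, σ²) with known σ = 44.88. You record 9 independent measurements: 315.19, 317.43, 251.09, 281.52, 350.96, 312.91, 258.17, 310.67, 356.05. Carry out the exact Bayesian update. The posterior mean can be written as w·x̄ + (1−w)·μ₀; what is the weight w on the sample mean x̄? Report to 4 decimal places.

0.9309

For Normal data with known variance σ², a Normal(μ₀, σ₀²) prior on μ is conjugate. Posterior precision = 1/σ₀² + n/σ²; posterior mean is the precision-weighted average of μ₀ and x̄.
σ₀² = 54.92² = 3016.2064, σ² = 44.88² = 2014.2144. Prior precision 1/σ₀² = 1/3016.2064; data precision n/σ² = 9/2014.2144.
w = (n/σ²)/(1/σ₀² + n/σ²) = n·σ₀²/(σ² + n·σ₀²) = 9·3016.2064/(2014.2144 + 9·3016.2064) = 27145.8576/29160.072 = 0.9309.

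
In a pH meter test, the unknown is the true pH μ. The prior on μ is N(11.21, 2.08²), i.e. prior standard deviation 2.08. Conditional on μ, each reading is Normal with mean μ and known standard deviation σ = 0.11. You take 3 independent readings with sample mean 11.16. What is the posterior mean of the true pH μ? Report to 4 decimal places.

For Normal data with known variance σ², a Normal(μ₀, σ₀²) prior on μ is conjugate. Posterior precision = 1/σ₀² + n/σ²; posterior mean is the precision-weighted average of μ₀ and x̄.
n·x̄ = 3·11.16 = 33.48.
σ₀² = 2.08² = 4.3264, σ² = 0.11² = 0.0121; σ² + n·σ₀² = 0.0121 + 3·4.3264 = 12.9913.
Posterior mean = (μ₀/σ₀² + n·x̄/σ²)/(1/σ₀² + n/σ²) = (σ²·μ₀ + σ₀²·n·x̄)/(σ² + n·σ₀²) = (0.0121·11.21 + 4.3264·33.48)/12.9913 = 144.983513/12.9913 = 11.1600.

11.1600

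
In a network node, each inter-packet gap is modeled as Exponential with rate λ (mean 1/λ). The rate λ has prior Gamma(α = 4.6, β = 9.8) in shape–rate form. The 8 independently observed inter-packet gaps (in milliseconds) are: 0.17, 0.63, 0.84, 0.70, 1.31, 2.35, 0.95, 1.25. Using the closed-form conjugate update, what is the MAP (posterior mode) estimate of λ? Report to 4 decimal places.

With a Gamma(shape α, rate β) prior on the exponential rate λ, the posterior after n observations with total T = Σxᵢ is Gamma(α+n, β+T).
Sum of observations T = 8.20 milliseconds; n = 8.
Posterior: Gamma(4.6+8, 9.8+8.20) = Gamma(12.6, 18.00).
Mode = (α−1)/β = 0.6444.

0.6444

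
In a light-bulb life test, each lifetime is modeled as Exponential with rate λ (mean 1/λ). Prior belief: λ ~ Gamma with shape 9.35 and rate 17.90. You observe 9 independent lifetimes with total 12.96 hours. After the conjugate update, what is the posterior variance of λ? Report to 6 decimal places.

0.019268

With a Gamma(shape α, rate β) prior on the exponential rate λ, the posterior after n observations with total T = Σxᵢ is Gamma(α+n, β+T).
Posterior: Gamma(9.35+9, 17.90+12.96) = Gamma(18.35, 30.86).
Var = α/β² = 0.019268.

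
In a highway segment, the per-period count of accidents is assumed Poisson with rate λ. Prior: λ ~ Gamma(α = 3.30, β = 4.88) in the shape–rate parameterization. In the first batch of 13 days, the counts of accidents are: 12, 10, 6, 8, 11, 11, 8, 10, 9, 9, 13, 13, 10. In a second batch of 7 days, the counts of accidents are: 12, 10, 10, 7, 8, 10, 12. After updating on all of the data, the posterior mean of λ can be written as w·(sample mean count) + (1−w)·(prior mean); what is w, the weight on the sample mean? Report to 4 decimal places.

0.8039

With a Gamma(shape α, rate β) prior, the Poisson likelihood is conjugate: the posterior is Gamma(α + ΣXᵢ, β + n).
Total number of days: n = 13 + 7 = 20.
Posterior mean = (α₀+S)/(β₀+n) = [n/(β₀+n)]·(S/n) + [β₀/(β₀+n)]·(α₀/β₀), so only n and β₀ enter the weight.
Weight on data w = n/(β₀+n) = 20/(4.88+20) = 20/24.88 = 0.8039.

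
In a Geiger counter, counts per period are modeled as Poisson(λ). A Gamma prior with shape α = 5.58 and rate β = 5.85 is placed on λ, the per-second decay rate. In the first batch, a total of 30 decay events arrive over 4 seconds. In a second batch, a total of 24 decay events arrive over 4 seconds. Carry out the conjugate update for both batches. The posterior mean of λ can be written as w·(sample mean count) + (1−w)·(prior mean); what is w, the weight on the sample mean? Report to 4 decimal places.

0.5776

With a Gamma(shape α, rate β) prior, the Poisson likelihood is conjugate: the posterior is Gamma(α + ΣXᵢ, β + n).
Total number of seconds: n = 4 + 4 = 8.
Posterior mean = (α₀+S)/(β₀+n) = [n/(β₀+n)]·(S/n) + [β₀/(β₀+n)]·(α₀/β₀), so only n and β₀ enter the weight.
Weight on data w = n/(β₀+n) = 8/(5.85+8) = 8/13.85 = 0.5776.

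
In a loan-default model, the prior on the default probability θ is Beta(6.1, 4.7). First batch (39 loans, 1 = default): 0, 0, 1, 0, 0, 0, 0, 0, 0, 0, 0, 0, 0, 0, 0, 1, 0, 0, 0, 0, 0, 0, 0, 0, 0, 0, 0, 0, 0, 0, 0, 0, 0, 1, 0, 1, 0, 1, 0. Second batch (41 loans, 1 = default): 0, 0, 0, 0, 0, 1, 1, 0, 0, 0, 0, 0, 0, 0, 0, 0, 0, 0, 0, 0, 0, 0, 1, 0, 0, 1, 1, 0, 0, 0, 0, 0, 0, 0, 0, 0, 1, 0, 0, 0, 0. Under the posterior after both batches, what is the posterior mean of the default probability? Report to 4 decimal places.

The Beta prior is conjugate to a Binomial/Bernoulli likelihood; the update adds successes to α and failures to β.
After batch 1: Beta(6.1+5, 4.7+34) = Beta(11.1, 38.7).
After batch 2: Beta(11.1+6, 38.7+35) = Beta(17.1, 73.7).
Posterior mean = α/(α+β) = 17.1/90.8 = 0.1883.

0.1883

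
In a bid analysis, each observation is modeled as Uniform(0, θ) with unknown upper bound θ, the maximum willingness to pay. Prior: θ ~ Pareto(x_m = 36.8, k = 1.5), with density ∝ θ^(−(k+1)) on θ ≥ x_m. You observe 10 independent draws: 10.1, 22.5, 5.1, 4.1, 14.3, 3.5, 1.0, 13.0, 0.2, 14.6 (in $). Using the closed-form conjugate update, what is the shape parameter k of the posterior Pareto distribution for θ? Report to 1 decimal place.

A Pareto(scale x_m, shape k) prior on the upper bound θ of Uniform(0, θ) is conjugate: posterior is Pareto(max(x_m, max xᵢ), k + n).
Sample maximum = 22.5; prior scale x_m = 36.8 → posterior scale = max = 36.8.
Posterior shape = 1.5 + 10 = 11.5.
Posterior shape k = 11.5.

11.5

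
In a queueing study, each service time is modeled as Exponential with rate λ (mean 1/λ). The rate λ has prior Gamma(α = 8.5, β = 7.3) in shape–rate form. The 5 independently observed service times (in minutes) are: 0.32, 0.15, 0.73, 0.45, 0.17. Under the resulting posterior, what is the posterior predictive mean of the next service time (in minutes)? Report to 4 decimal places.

With a Gamma(shape α, rate β) prior on the exponential rate λ, the posterior after n observations with total T = Σxᵢ is Gamma(α+n, β+T).
Sum of observations T = 1.82 minutes; n = 5.
Posterior: Gamma(8.5+5, 7.3+1.82) = Gamma(13.5, 9.12).
The predictive distribution for the next observation is Lomax; its mean is β/(α−1) = 9.12/12.5 = 0.7296.

0.7296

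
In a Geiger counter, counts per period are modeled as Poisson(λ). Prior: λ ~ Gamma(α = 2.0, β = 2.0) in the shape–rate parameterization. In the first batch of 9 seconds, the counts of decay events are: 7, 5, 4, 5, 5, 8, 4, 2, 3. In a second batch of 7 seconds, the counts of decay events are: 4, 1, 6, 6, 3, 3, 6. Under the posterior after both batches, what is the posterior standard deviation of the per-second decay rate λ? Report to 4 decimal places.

0.4779

With a Gamma(shape α, rate β) prior, the Poisson likelihood is conjugate: the posterior is Gamma(α + ΣXᵢ, β + n).
Batch 1: sum of counts S = 43 over n = 9 seconds.
After batch 1: Gamma(α+S, β+n) = Gamma(2.0+43, 2.0+9) = Gamma(45.0, 11.0).
Batch 2: sum of counts S = 29 over n = 7 seconds.
After batch 2: Gamma(α+S, β+n) = Gamma(45.0+29, 11.0+7) = Gamma(74.0, 18.0).
SD = √α/β = √74.0/18.0 = 0.4779.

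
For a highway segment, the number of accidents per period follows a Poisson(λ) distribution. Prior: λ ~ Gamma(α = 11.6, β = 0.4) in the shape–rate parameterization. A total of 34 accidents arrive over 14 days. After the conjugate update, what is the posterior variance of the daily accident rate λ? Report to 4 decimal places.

With a Gamma(shape α, rate β) prior, the Poisson likelihood is conjugate: the posterior is Gamma(α + ΣXᵢ, β + n).
Posterior: Gamma(α+S, β+n) = Gamma(11.6+34, 0.4+14) = Gamma(45.6, 14.4).
Var = α/β² = 45.6/14.4² = 0.2199.

0.2199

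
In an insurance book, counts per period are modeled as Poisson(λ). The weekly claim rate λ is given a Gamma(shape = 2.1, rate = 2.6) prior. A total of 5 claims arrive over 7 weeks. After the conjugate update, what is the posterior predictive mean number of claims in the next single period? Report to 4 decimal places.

With a Gamma(shape α, rate β) prior, the Poisson likelihood is conjugate: the posterior is Gamma(α + ΣXᵢ, β + n).
Posterior: Gamma(α+S, β+n) = Gamma(2.1+5, 2.6+7) = Gamma(7.1, 9.6).
The predictive distribution for one future period is NegBinom with mean α/β = 0.7396.

0.7396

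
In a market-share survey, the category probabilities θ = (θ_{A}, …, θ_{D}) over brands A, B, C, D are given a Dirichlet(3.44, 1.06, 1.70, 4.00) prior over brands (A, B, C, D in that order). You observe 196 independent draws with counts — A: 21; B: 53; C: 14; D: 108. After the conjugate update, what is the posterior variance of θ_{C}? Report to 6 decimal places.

The Dirichlet prior is conjugate to the Multinomial likelihood: each posterior αⱼ = prior αⱼ + observed count nⱼ.
Posterior concentration: (24.44, 54.06, 15.70, 112.00), total = 206.20.
Var[θ_j] = α_j(Σα−α_j)/((Σα)²(Σα+1)) = 15.70·190.50/(206.20²·207.20) = 0.000339.

0.000339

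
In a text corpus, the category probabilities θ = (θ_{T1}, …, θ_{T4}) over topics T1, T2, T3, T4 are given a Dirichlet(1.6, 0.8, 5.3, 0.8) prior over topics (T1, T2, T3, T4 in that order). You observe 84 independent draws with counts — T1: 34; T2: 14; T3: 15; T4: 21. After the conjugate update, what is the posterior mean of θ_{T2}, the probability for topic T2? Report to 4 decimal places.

The Dirichlet prior is conjugate to the Multinomial likelihood: each posterior αⱼ = prior αⱼ + observed count nⱼ.
Posterior concentration: (35.6, 14.8, 20.3, 21.8), total = 92.5.
E[θ_{T2}|data] = α_{T2}/Σα = 14.8/92.5 = 0.1600.

0.1600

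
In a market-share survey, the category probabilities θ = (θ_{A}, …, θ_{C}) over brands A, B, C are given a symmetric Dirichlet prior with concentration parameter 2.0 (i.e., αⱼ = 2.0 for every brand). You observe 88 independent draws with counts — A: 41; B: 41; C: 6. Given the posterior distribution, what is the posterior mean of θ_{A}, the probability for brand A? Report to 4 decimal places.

The Dirichlet prior is conjugate to the Multinomial likelihood: each posterior αⱼ = prior αⱼ + observed count nⱼ.
Posterior concentration: (43.0, 43.0, 8.0), total = 94.0.
E[θ_{A}|data] = α_{A}/Σα = 43.0/94.0 = 0.4574.

0.4574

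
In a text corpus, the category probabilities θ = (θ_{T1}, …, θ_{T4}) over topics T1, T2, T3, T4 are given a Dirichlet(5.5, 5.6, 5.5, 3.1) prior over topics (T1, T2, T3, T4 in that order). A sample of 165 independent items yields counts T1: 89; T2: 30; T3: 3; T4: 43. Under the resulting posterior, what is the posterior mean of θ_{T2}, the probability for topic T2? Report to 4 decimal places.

0.1927

The Dirichlet prior is conjugate to the Multinomial likelihood: each posterior αⱼ = prior αⱼ + observed count nⱼ.
Posterior concentration: (94.5, 35.6, 8.5, 46.1), total = 184.7.
E[θ_{T2}|data] = α_{T2}/Σα = 35.6/184.7 = 0.1927.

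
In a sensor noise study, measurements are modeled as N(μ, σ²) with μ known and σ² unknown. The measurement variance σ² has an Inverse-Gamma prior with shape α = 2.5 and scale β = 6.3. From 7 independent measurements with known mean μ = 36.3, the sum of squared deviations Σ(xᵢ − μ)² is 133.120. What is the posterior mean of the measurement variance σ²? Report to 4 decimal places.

With known mean μ and an Inverse-Gamma(α, β) prior on σ², the Normal likelihood is conjugate: posterior is Inv-Gamma(α + n/2, β + Σ(xᵢ−μ)²/2).
Posterior: Inv-Gamma(2.5 + 7/2, 6.3 + 133.120/2) = Inv-Gamma(6.00, 72.8600).
E[σ²|data] = β/(α−1) = 72.8600/5.00 = 14.5720.

14.5720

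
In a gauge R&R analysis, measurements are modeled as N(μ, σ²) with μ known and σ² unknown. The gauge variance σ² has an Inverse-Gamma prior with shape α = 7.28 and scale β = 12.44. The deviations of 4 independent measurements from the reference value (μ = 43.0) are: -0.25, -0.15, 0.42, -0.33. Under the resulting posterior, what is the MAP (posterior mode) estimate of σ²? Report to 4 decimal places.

With known mean μ and an Inverse-Gamma(α, β) prior on σ², the Normal likelihood is conjugate: posterior is Inv-Gamma(α + n/2, β + Σ(xᵢ−μ)²/2).
Σ(xᵢ−μ)² = (-0.25)² + (-0.15)² + (0.42)² + (-0.33)² = 0.3703.
Posterior: Inv-Gamma(7.28 + 4/2, 12.44 + 0.3703/2) = Inv-Gamma(9.28, 12.62515).
Mode = β/(α+1) = 12.62515/10.28 = 1.2281.

1.2281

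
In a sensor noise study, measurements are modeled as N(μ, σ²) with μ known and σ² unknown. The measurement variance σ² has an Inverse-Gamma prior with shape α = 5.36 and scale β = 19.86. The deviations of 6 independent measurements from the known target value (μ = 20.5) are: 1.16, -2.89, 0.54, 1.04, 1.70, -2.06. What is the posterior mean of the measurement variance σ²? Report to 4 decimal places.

With known mean μ and an Inverse-Gamma(α, β) prior on σ², the Normal likelihood is conjugate: posterior is Inv-Gamma(α + n/2, β + Σ(xᵢ−μ)²/2).
Σ(xᵢ−μ)² = (1.16)² + (-2.89)² + (0.54)² + (1.04)² + (1.70)² + (-2.06)² = 18.2045.
Posterior: Inv-Gamma(5.36 + 6/2, 19.86 + 18.2045/2) = Inv-Gamma(8.36, 28.96225).
E[σ²|data] = β/(α−1) = 28.96225/7.36 = 3.9351.

3.9351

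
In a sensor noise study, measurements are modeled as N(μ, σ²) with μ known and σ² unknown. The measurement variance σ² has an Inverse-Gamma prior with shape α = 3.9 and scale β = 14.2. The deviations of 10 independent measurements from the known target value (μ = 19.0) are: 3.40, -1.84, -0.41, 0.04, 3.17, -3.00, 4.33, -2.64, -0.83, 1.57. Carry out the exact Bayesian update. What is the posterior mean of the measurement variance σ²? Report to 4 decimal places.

With known mean μ and an Inverse-Gamma(α, β) prior on σ², the Normal likelihood is conjugate: posterior is Inv-Gamma(α + n/2, β + Σ(xᵢ−μ)²/2).
Σ(xᵢ−μ)² = (3.40)² + (-1.84)² + (-0.41)² + (0.04)² + (3.17)² + (-3.00)² + (4.33)² + (-2.64)² + (-0.83)² + (1.57)² = 63.0365.
Posterior: Inv-Gamma(3.9 + 10/2, 14.2 + 63.0365/2) = Inv-Gamma(8.90, 45.71825).
E[σ²|data] = β/(α−1) = 45.71825/7.90 = 5.7871.

5.7871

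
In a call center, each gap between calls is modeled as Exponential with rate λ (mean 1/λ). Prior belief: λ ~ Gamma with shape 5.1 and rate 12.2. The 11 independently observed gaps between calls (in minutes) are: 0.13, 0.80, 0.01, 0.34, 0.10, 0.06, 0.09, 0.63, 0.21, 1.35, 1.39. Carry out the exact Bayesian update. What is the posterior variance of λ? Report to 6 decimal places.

With a Gamma(shape α, rate β) prior on the exponential rate λ, the posterior after n observations with total T = Σxᵢ is Gamma(α+n, β+T).
Sum of observations T = 5.11 minutes; n = 11.
Posterior: Gamma(5.1+11, 12.2+5.11) = Gamma(16.1, 17.31).
Var = α/β² = 0.053732.

0.053732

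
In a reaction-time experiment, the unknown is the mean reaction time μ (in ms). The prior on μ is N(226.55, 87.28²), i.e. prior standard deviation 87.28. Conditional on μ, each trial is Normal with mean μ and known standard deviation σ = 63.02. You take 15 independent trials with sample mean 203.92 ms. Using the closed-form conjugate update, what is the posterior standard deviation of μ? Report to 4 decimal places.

15.9961

For Normal data with known variance σ², a Normal(μ₀, σ₀²) prior on μ is conjugate. Posterior precision = 1/σ₀² + n/σ²; posterior mean is the precision-weighted average of μ₀ and x̄.
σ₀² = 87.28² = 7617.7984, σ² = 63.02² = 3971.5204; σ² + n·σ₀² = 3971.5204 + 15·7617.7984 = 118238.4964.
Posterior precision = 1/σ₀² + n/σ² = 1/7617.7984 + 15/3971.5204 = (σ² + n·σ₀²)/(σ₀²σ²) = 118238.4964/(7617.7984·3971.5204); posterior variance σₙ² = σ₀²σ²/(σ² + n·σ₀²) = 7617.7984·3971.5204/118238.4964 = 255.874717.
Posterior SD = √σₙ² = √(7617.7984·3971.5204/118238.4964) = 15.9961.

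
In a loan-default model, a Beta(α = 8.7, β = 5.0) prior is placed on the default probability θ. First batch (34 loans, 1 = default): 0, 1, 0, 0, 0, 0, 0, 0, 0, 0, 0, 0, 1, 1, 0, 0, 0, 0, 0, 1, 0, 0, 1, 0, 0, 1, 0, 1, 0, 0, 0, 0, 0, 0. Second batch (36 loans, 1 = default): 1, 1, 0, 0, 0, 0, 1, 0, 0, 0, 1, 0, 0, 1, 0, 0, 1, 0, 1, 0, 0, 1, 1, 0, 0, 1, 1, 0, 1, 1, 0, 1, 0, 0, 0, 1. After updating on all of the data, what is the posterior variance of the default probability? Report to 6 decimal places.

0.002742

The Beta prior is conjugate to a Binomial/Bernoulli likelihood; the update adds successes to α and failures to β.
After batch 1: Beta(8.7+7, 5.0+27) = Beta(15.7, 32.0).
After batch 2: Beta(15.7+15, 32.0+21) = Beta(30.7, 53.0).
Var = αβ/((α+β)²(α+β+1)) = 30.7·53.0/(83.7²·84.7) = 0.002742.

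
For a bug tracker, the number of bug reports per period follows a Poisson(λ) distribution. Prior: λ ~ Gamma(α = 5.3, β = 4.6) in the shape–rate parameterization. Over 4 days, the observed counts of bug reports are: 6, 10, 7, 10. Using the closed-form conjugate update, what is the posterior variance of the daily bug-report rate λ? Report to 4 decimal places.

With a Gamma(shape α, rate β) prior, the Poisson likelihood is conjugate: the posterior is Gamma(α + ΣXᵢ, β + n).
Sum of counts S = 33 over n = 4 days.
Posterior: Gamma(α+S, β+n) = Gamma(5.3+33, 4.6+4) = Gamma(38.3, 8.6).
Var = α/β² = 38.3/8.6² = 0.5178.

0.5178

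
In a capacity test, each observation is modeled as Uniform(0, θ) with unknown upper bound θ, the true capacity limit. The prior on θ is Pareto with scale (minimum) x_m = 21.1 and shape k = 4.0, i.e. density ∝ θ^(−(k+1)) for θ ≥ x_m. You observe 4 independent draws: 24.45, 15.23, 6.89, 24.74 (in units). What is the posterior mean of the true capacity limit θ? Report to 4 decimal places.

28.2743

A Pareto(scale x_m, shape k) prior on the upper bound θ of Uniform(0, θ) is conjugate: posterior is Pareto(max(x_m, max xᵢ), k + n).
Sample maximum = 24.74; prior scale x_m = 21.1 → posterior scale = max = 24.74.
Posterior shape = 4.0 + 4 = 8.0.
E[θ|data] = k·x_m/(k−1) = 8.0·24.74/7.0 = 28.2743.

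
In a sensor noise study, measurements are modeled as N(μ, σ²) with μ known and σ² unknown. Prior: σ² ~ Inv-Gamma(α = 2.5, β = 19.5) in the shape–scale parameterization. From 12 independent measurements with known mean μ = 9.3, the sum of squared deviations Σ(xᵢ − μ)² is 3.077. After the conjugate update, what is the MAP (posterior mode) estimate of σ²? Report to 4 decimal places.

With known mean μ and an Inverse-Gamma(α, β) prior on σ², the Normal likelihood is conjugate: posterior is Inv-Gamma(α + n/2, β + Σ(xᵢ−μ)²/2).
Posterior: Inv-Gamma(2.5 + 12/2, 19.5 + 3.077/2) = Inv-Gamma(8.50, 21.0385).
Mode = β/(α+1) = 21.0385/9.50 = 2.2146.

2.2146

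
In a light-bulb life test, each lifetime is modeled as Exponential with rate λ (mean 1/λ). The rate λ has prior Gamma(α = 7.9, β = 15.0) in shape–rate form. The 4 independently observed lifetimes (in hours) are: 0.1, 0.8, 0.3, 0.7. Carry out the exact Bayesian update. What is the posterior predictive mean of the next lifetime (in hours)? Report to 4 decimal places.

With a Gamma(shape α, rate β) prior on the exponential rate λ, the posterior after n observations with total T = Σxᵢ is Gamma(α+n, β+T).
Sum of observations T = 1.9 hours; n = 4.
Posterior: Gamma(7.9+4, 15.0+1.9) = Gamma(11.9, 16.9).
The predictive distribution for the next observation is Lomax; its mean is β/(α−1) = 16.9/10.9 = 1.5505.

1.5505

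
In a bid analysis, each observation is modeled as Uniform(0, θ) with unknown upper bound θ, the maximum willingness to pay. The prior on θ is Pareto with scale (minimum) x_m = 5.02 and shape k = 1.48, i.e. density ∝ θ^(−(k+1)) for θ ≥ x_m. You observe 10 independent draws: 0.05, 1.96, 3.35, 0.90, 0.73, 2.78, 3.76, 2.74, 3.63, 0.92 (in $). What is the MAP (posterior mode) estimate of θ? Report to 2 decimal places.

A Pareto(scale x_m, shape k) prior on the upper bound θ of Uniform(0, θ) is conjugate: posterior is Pareto(max(x_m, max xᵢ), k + n).
Sample maximum = 3.76; prior scale x_m = 5.02 → posterior scale = max = 5.02.
Posterior shape = 1.48 + 10 = 11.48.
The Pareto density is decreasing on [x_m, ∞), so the mode is x_m = 5.02.

5.02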